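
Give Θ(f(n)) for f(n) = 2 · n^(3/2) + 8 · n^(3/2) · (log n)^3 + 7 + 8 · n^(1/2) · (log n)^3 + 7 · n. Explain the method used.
f(n) ∈ Θ(n^(3/2) · (log n)^3)

Compare the terms by growth order. For large n, n^a · (log n)^b dominates n^a' · (log n)^b' iff a > a', or (a = a' and b > b'). Ranking the 5 terms shows the dominant one is 8 · n^(3/2) · (log n)^3. Hence f(n) ∈ Θ(n^(3/2) · (log n)^3).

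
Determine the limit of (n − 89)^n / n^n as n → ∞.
lim = e^(−89)

Rewrite as (1 − 89/n)^(n). By the standard limit (1 + x/n)^n → e^x, we have (1 − 89/n)^n → e^(−89), and raising to the 1st power gives e^(−89).
More precisely, ln[(1 − 89/n)^(n)] = n · ln(1 − 89/n) = n · (-89/n + O(1/n^2)) = -89 + O(1/n) → -89.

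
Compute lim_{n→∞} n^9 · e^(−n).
lim = 0

Exponentials with base > 1 dominate every fixed polynomial: for any fixed c, n^c / e^n → 0 as n → ∞ (e.g. by the ratio test, or since e^n grows faster than any power of n). Hence n^9 · e^(−n) = n^9 / e^n → 0.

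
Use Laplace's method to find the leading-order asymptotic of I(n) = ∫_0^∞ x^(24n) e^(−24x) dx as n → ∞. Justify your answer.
I(n) ~ (sqrt(2π·24n) / 24) · (24n/(24e))^(24n)

Write the integrand as exp(24n ln x − 24x) and set f(x) = 24n ln x − 24x. Then f'(x) = 24n/x − 24 = 0 at x* = 24n/24, and f''(x*) = −24n/x*^2 = −24^2/(24n). Laplace's method (interior maximum) gives
  I(n) ~ e^(f(x*)) · sqrt(2π / |f''(x*)|)
        = exp(24n ln(24n/24) − 24n) · sqrt(2π · 24n / 24^2)
        = (24n/24)^(24n) e^(−24n) · sqrt(2π·24n) / 24
        = (sqrt(2π·24n) / 24) · (24n/(24e))^(24n).
This matches Γ(24n+1)/24^(24n+1) with Stirling applied to Γ.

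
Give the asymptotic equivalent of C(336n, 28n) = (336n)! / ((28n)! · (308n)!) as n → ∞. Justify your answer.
C(336n, 28n) ~ (8916100448256/285311670611)^(28n) · sqrt(6/(11π·28n))

Write N = 28n. Apply Stirling to each factorial:
  (12N)! ~ sqrt(2π·12N) · (12N/e)^(12N),
  N! ~ sqrt(2π N) · (N/e)^N,
  (11N)! ~ sqrt(2π·11N) · (11N/e)^(11N).
The exponential factors combine to (12N)^(12N) / (N^N · (11N)^(11N)) = 12^(12N)/11^(11N) = (12^12/11^11)^N = (8916100448256/285311670611)^N.
The square-root prefactors combine to sqrt(2π·12N) / (sqrt(2π N)·sqrt(2π·11N)) = sqrt(12 / (2π·11·N)) = sqrt(6/(11π·28n)).
Substituting N = 28n: C(336n, 28n) ~ (8916100448256/285311670611)^(28n) · sqrt(6/(11π·28n)).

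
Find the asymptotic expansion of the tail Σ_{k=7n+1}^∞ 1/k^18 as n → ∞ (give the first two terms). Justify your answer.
Σ_{k>7n} 1/k^18 = 1/(17 · (7n)^17) − 1/(2 · (7n)^18) + O(1/(7n)^19)

Compare to the integral: ∫_{7n}^∞ x^(−18) dx = [−x^(−17)/17]_{7n}^∞ = 1/((18−1)·(7n)^17). The Euler-Maclaurin correction adds −f(7n)/2 = −1/(2·(7n)^18). Euler-Maclaurin then gives
  Σ_{k>7n} 1/k^18 = ∫_{7n}^∞ dx/x^18 − 1/(2·(7n)^18) + O(1/(7n)^19).
(Equivalently this is ζ(18) − Σ_{k≤7n} 1/k^18.)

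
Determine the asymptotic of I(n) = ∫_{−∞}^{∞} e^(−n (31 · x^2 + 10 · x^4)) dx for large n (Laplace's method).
I(n) ~ sqrt(π/(31n))

φ(x) = 31 · x^2 + 10 · x^4 has its unique global minimum at x* = 0 (since φ'(x) = 62x + 40x^3 = 0 only at x = 0 for real x with both coefficients positive, and φ → ∞ as |x| → ∞). At x* = 0, φ(0) = 0 and φ''(0) = 62. Laplace's method then gives
  I(n) ~ sqrt(2π / (n · φ''(0))) · e^(−n φ(0)) = sqrt(2π / (62n)) = sqrt(π/(31n)).
The 10 · x^4 term contributes only at subleading order (an O(1/n) relative correction).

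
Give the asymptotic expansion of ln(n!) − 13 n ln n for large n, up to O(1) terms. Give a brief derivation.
ln(n!) − 13 n ln n = −12 n ln n − n + (1/2) ln(2π n) + O(1/n)

Stirling: ln((n)!) = n ln(n) − n + (1/2) ln(2π·n) + O(1/n).
Here n ln(n) = n ln n.
Subtract 13n ln n: leading term is (1 − 13) n ln n = −12 n ln n. The next term is −n. Then the (1/2) ln(2π·n) correction.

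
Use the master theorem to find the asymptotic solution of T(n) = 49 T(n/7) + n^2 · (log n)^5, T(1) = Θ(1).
T(n) = Θ(n^2 · (log n)^6)

Here log_7 49 = 2 and f(n) = n^2 · (log n)^5 = Θ(n^(log_7 49) · (log n)^5). This is the extended Case 2 of the master theorem (f matches the critical exponent up to log factors), giving T(n) = Θ(n^(log_7 49) · (log n)^(5+1)) = Θ(n^2 · (log n)^6).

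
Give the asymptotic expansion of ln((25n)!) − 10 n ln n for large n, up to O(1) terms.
ln((25n)!) − 10 n ln n = 15 n ln n + 25(ln 25 − 1) n + (1/2) ln(2π·25n) + O(1/n)

Stirling: ln((25n)!) = 25n ln(25n) − 25n + (1/2) ln(2π·25n) + O(1/n).
Expand 25n ln(25n) = 25n (ln n + ln 25) = 25n ln n + 25n ln 25.
Subtract 10n ln n: leading term is (25 − 10) n ln n = 15 n ln n. The next term is 25n ln 25 − 25n = 25(ln 25 − 1) n. Then the (1/2) ln(2π·25n) correction.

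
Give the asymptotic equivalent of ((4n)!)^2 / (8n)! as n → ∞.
((4n)!)^2/(8n)! ~ ((2π·4n)^(1/2) / sqrt(2)) · 2^(−2·4n)  →  0

Write N = 4n. Stirling: N! ~ sqrt(2π N)(N/e)^N and (2N)! ~ sqrt(2π·2N)·(2N/e)^(2N).
  (N!)^2/(2N)! ~ (2π N)^(2/2) (N/e)^(2N) / [sqrt(2π·2N) (2N/e)^(2N)]
     = (2π N)^(2/2) / sqrt(2π·2N) · (N/(2N))^(2N)
     = (2π N)^((2−1)/2) / sqrt(2) · 2^(−2N).
Since 2^2 > 1, the factor 2^(−2N) decays exponentially, so the ratio → 0. Substituting N = 4n gives the stated form.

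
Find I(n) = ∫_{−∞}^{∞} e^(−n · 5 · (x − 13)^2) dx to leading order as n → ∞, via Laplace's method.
I(n) = sqrt(π/(5n))

Here φ(x) = 5 · (x − 13)^2 has its unique minimum at x* = 13 with φ(x*) = 0 and φ''(x*) = 10. Laplace's method gives
  I(n) ~ e^(−n φ(x*)) · sqrt(2π / (n · φ''(x*))) = sqrt(2π / (10n)) = sqrt(π/(5n)).
This is exact: substituting u = (x − 13)·sqrt(5n) gives I(n) = (1/sqrt(5n)) ∫_{−∞}^{∞} e^(−u^2) du = sqrt(π/(5n)).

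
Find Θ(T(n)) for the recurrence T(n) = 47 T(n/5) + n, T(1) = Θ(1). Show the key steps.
T(n) = Θ(n^(log_5 47))

Master theorem: compare f(n) = n to n^(log_5 47) where log_5 47 ≈ 2.392. Since 1 < log_5 47, we have f(n) = O(n^(log_5 47 − ε)) for some ε > 0 — Case 1. Hence T(n) = Θ(n^(log_5 47)).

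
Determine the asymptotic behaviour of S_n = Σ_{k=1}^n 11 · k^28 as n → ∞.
S_n ~ 11 · n^29 / 29

By integral comparison (Euler-Maclaurin), Σ_{k=1}^n 11 · k^28 = 11 · ∫_0^n x^28 dx + O(n^28) = 11 · n^29/29 + O(n^28). (Equivalently, Faulhaber's formula gives the same leading term.)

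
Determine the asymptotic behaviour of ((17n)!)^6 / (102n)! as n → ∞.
((17n)!)^6/(102n)! ~ ((2π·17n)^(5/2) / sqrt(6)) · 6^(−6·17n)  →  0

Write N = 17n. Stirling: N! ~ sqrt(2π N)(N/e)^N and (6N)! ~ sqrt(2π·6N)·(6N/e)^(6N).
  (N!)^6/(6N)! ~ (2π N)^(6/2) (N/e)^(6N) / [sqrt(2π·6N) (6N/e)^(6N)]
     = (2π N)^(6/2) / sqrt(2π·6N) · (N/(6N))^(6N)
     = (2π N)^((6−1)/2) / sqrt(6) · 6^(−6N).
Since 6^6 > 1, the factor 6^(−6N) decays exponentially, so the ratio → 0. Substituting N = 17n gives the stated form.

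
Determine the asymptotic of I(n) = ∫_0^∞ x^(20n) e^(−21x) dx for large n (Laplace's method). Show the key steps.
I(n) ~ (sqrt(2π·20n) / 21) · (20n/(21e))^(20n)

Write the integrand as exp(20n ln x − 21x) and set f(x) = 20n ln x − 21x. Then f'(x) = 20n/x − 21 = 0 at x* = 20n/21, and f''(x*) = −20n/x*^2 = −21^2/(20n). Laplace's method (interior maximum) gives
  I(n) ~ e^(f(x*)) · sqrt(2π / |f''(x*)|)
        = exp(20n ln(20n/21) − 20n) · sqrt(2π · 20n / 21^2)
        = (20n/21)^(20n) e^(−20n) · sqrt(2π·20n) / 21
        = (sqrt(2π·20n) / 21) · (20n/(21e))^(20n).
This matches Γ(20n+1)/21^(20n+1) with Stirling applied to Γ.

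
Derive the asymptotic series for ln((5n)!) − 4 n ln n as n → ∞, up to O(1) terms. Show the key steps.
ln((5n)!) − 4 n ln n = n ln n + 5(ln 5 − 1) n + (1/2) ln(2π·5n) + O(1/n)

Stirling: ln((5n)!) = 5n ln(5n) − 5n + (1/2) ln(2π·5n) + O(1/n).
Expand 5n ln(5n) = 5n (ln n + ln 5) = 5n ln n + 5n ln 5.
Subtract 4n ln n: leading term is (5 − 4) n ln n = n ln n. The next term is 5n ln 5 − 5n = 5(ln 5 − 1) n. Then the (1/2) ln(2π·5n) correction.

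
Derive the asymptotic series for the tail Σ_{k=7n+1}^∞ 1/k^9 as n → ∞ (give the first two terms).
Σ_{k>7n} 1/k^9 = 1/(8 · (7n)^8) − 1/(2 · (7n)^9) + O(1/(7n)^10)

Compare to the integral: ∫_{7n}^∞ x^(−9) dx = [−x^(−8)/8]_{7n}^∞ = 1/((9−1)·(7n)^8). The Euler-Maclaurin correction adds −f(7n)/2 = −1/(2·(7n)^9). Euler-Maclaurin then gives
  Σ_{k>7n} 1/k^9 = ∫_{7n}^∞ dx/x^9 − 1/(2·(7n)^9) + O(1/(7n)^10).
(Equivalently this is ζ(9) − Σ_{k≤7n} 1/k^9.)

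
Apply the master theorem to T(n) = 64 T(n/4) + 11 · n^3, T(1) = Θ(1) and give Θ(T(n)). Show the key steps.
T(n) = Θ(n^3 log n)

log_4 64 = 3, and f(n) = 11 · n^3 = Θ(n^(log_4 64)). This is Case 2 of the master theorem: T(n) = Θ(f(n) · log n) = Θ(n^3 log n).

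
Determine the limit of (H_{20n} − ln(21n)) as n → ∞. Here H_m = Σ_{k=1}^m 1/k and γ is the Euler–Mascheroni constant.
lim = ln(20/21) + γ

By Euler-Maclaurin, H_m = ln m + γ + O(1/m). So
  H_{20n} − ln(21n) = ln(20n) + γ − ln(21n) + O(1/n)
                       = ln(20/21) + γ + O(1/n).
Hence the limit is ln(20/21) + γ.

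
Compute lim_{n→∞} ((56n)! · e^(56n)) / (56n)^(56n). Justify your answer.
lim = ∞

Stirling: (56n)! ~ sqrt(2π·56n) · (56n/e)^(56n). Hence
  (56n)! · e^(56n) / (56n)^(56n) ~ sqrt(2π·56n) = sqrt(2π·56) · sqrt(n) → ∞.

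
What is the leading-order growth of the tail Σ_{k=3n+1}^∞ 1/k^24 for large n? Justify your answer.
Σ_{k>3n} 1/k^24 ~ 1/(23 · (3n)^23)

Compare to the integral: ∫_{3n}^∞ x^(−24) dx = [−x^(−23)/23]_{3n}^∞ = 1/((24−1)·(3n)^23). Euler-Maclaurin then gives
  Σ_{k>3n} 1/k^24 = ∫_{3n}^∞ dx/x^24 − 1/(2·(3n)^24) + O(1/(3n)^25).
(Equivalently this is ζ(24) − Σ_{k≤3n} 1/k^24.)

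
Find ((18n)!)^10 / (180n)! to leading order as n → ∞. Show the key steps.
((18n)!)^10/(180n)! ~ ((2π·18n)^(9/2) / sqrt(10)) · 10^(−10·18n)  →  0

Write N = 18n. Stirling: N! ~ sqrt(2π N)(N/e)^N and (10N)! ~ sqrt(2π·10N)·(10N/e)^(10N).
  (N!)^10/(10N)! ~ (2π N)^(10/2) (N/e)^(10N) / [sqrt(2π·10N) (10N/e)^(10N)]
     = (2π N)^(10/2) / sqrt(2π·10N) · (N/(10N))^(10N)
     = (2π N)^((10−1)/2) / sqrt(10) · 10^(−10N).
Since 10^10 > 1, the factor 10^(−10N) decays exponentially, so the ratio → 0. Substituting N = 18n gives the stated form.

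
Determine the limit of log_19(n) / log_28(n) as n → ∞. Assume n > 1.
lim = ln(28) / ln(19) = log_19(28)

Change of base: log_19(n) = ln n / ln 19 and log_28(n) = ln n / ln 28. The ratio is (ln n / ln 19) · (ln 28 / ln n) = ln 28 / ln 19, a constant independent of n. So the limit is ln 28 / ln 19 = log_19(28).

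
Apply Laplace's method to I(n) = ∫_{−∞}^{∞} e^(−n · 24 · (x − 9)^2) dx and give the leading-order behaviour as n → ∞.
I(n) = sqrt(π/(24n))

Here φ(x) = 24 · (x − 9)^2 has its unique minimum at x* = 9 with φ(x*) = 0 and φ''(x*) = 48. Laplace's method gives
  I(n) ~ e^(−n φ(x*)) · sqrt(2π / (n · φ''(x*))) = sqrt(2π / (48n)) = sqrt(π/(24n)).
This is exact: substituting u = (x − 9)·sqrt(24n) gives I(n) = (1/sqrt(24n)) ∫_{−∞}^{∞} e^(−u^2) du = sqrt(π/(24n)).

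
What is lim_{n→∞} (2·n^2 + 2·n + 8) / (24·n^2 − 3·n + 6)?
lim = 2/24 = 1/12

For large n the leading n^2 terms dominate both numerator and denominator. Dividing top and bottom by n^2, every other term tends to 0, leaving 2/24 = 1/12.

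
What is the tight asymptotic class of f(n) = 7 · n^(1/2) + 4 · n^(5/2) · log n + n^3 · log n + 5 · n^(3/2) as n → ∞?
f(n) ∈ Θ(n^3 · log n)

Compare the terms by growth order. For large n, n^a · (log n)^b dominates n^a' · (log n)^b' iff a > a', or (a = a' and b > b'). Ranking the 4 terms shows the dominant one is n^3 · log n. Hence f(n) ∈ Θ(n^3 · log n).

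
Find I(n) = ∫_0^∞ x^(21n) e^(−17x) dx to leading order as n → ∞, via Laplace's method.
I(n) ~ (sqrt(2π·21n) / 17) · (21n/(17e))^(21n)

Write the integrand as exp(21n ln x − 17x) and set f(x) = 21n ln x − 17x. Then f'(x) = 21n/x − 17 = 0 at x* = 21n/17, and f''(x*) = −21n/x*^2 = −17^2/(21n). Laplace's method (interior maximum) gives
  I(n) ~ e^(f(x*)) · sqrt(2π / |f''(x*)|)
        = exp(21n ln(21n/17) − 21n) · sqrt(2π · 21n / 17^2)
        = (21n/17)^(21n) e^(−21n) · sqrt(2π·21n) / 17
        = (sqrt(2π·21n) / 17) · (21n/(17e))^(21n).
This matches Γ(21n+1)/17^(21n+1) with Stirling applied to Γ.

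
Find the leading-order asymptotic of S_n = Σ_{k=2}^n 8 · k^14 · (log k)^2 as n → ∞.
S_n ~ 8 · n^15 · (log n)^2 / 15

By integral comparison, S_n = ∫_1^n 8 · x^14 · (log x)^2 dx + O(n^14 · (log n)^2). For the integral, the leading term of ∫_1^n x^14 (log x)^2 dx is n^15/15 · (log n)^2 (by repeated integration by parts; each step lowers the log-exponent and produces a relatively O(1/log n) correction). Hence S_n ~ 8 · n^15 · (log n)^2 / 15.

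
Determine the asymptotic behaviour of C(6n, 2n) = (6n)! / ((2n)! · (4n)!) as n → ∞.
C(6n, 2n) ~ (27/4)^(2n) · sqrt(3/(4π·2n))

Write N = 2n. Apply Stirling to each factorial:
  (3N)! ~ sqrt(2π·3N) · (3N/e)^(3N),
  N! ~ sqrt(2π N) · (N/e)^N,
  (2N)! ~ sqrt(2π·2N) · (2N/e)^(2N).
The exponential factors combine to (3N)^(3N) / (N^N · (2N)^(2N)) = 3^(3N)/2^(2N) = (3^3/2^2)^N = (27/4)^N.
The square-root prefactors combine to sqrt(2π·3N) / (sqrt(2π N)·sqrt(2π·2N)) = sqrt(3 / (2π·2·N)) = sqrt(3/(4π·2n)).
Substituting N = 2n: C(6n, 2n) ~ (27/4)^(2n) · sqrt(3/(4π·2n)).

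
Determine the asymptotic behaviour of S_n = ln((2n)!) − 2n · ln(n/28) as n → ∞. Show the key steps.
S_n ~ 2n · (ln 56 − 1) + O(ln n)

Stirling: ln((2n)!) = 2n ln(2n) − 2n + O(ln n).
  S_n = 2n ln(2n) − 2n − 2n ln(n/28) + O(ln n)
      = 2n ln(2n) − 2n ln n + 2n ln 28 − 2n + O(ln n)
      = 2n ln 2 + 2n ln 28 − 2n + O(ln n)
      = 2n (ln 56 − 1) + O(ln n).
Numerically ln(56) − 1 ≈ 3.0254.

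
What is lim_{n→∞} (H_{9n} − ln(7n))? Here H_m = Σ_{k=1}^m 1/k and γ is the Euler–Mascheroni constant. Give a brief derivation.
lim = ln(9/7) + γ

By Euler-Maclaurin, H_m = ln m + γ + O(1/m). So
  H_{9n} − ln(7n) = ln(9n) + γ − ln(7n) + O(1/n)
                       = ln(9/7) + γ + O(1/n).
Hence the limit is ln(9/7) + γ.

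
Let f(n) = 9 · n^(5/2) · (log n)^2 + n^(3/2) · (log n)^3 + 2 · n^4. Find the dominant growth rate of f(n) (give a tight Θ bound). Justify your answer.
f(n) ∈ Θ(n^4)

Compare the terms by growth order. For large n, n^a · (log n)^b dominates n^a' · (log n)^b' iff a > a', or (a = a' and b > b'). Ranking the 3 terms shows the dominant one is 2 · n^4. Hence f(n) ∈ Θ(n^4).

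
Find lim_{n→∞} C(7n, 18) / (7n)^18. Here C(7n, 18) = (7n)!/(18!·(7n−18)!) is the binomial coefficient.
lim = 1/18! = 1/6402373705728000

With N = 7n → ∞: C(N, 18) / N^18 = [N(N−1)…(N−17)] / (18! · N^18) = (1/18!) · 1 · (1 − 1/(7n)) · … · (1 − 17/(7n)). Each factor → 1 as N → ∞, so the limit is 1/18! = 1/6402373705728000.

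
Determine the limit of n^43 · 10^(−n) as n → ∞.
lim = 0

Exponentials with base > 1 dominate every fixed polynomial: for any fixed c, n^c / 10^n → 0 as n → ∞ (e.g. by the ratio test, or by writing 10^n = e^(n ln 10) and noting e^(n ln 10) / n^c → ∞). Hence n^43 · 10^(−n) = n^43 / 10^n → 0.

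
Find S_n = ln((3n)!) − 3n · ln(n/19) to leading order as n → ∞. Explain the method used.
S_n ~ 3n · (ln 57 − 1) + O(ln n)

Stirling: ln((3n)!) = 3n ln(3n) − 3n + O(ln n).
  S_n = 3n ln(3n) − 3n − 3n ln(n/19) + O(ln n)
      = 3n ln(3n) − 3n ln n + 3n ln 19 − 3n + O(ln n)
      = 3n ln 3 + 3n ln 19 − 3n + O(ln n)
      = 3n (ln 57 − 1) + O(ln n).
Numerically ln(57) − 1 ≈ 3.0431.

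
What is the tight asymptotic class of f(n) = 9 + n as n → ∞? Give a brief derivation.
f(n) ∈ Θ(n)

Compare the terms by growth order. For large n, n^a · (log n)^b dominates n^a' · (log n)^b' iff a > a', or (a = a' and b > b'). Ranking the 2 terms shows the dominant one is n. Hence f(n) ∈ Θ(n).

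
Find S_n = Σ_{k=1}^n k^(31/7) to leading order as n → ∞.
S_n ~ (7/38) · n^(38/7)

Integral comparison: Σ_{k=1}^n k^(31/7) = ∫_0^n x^(31/7) dx + O(n^(31/7)). The integral is n^(1 + 31/7) / (1 + 31/7) = n^((31+7)/7) / ((31+7)/7) = (7/38) · n^(38/7).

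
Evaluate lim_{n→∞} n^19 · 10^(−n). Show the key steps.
lim = 0

Exponentials with base > 1 dominate every fixed polynomial: for any fixed c, n^c / 10^n → 0 as n → ∞ (e.g. by the ratio test, or by writing 10^n = e^(n ln 10) and noting e^(n ln 10) / n^c → ∞). Hence n^19 · 10^(−n) = n^19 / 10^n → 0.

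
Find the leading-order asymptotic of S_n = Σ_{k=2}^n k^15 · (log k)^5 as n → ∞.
S_n ~ n^16 · (log n)^5 / 16

By integral comparison, S_n = ∫_1^n x^15 · (log x)^5 dx + O(n^15 · (log n)^5). For the integral, the leading term of ∫_1^n x^15 (log x)^5 dx is n^16/16 · (log n)^5 (by repeated integration by parts; each step lowers the log-exponent and produces a relatively O(1/log n) correction). Hence S_n ~ n^16 · (log n)^5 / 16.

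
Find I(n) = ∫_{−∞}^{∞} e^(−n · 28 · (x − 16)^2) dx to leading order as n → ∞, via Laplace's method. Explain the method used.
I(n) = sqrt(π/(28n))

Here φ(x) = 28 · (x − 16)^2 has its unique minimum at x* = 16 with φ(x*) = 0 and φ''(x*) = 56. Laplace's method gives
  I(n) ~ e^(−n φ(x*)) · sqrt(2π / (n · φ''(x*))) = sqrt(2π / (56n)) = sqrt(π/(28n)).
This is exact: substituting u = (x − 16)·sqrt(28n) gives I(n) = (1/sqrt(28n)) ∫_{−∞}^{∞} e^(−u^2) du = sqrt(π/(28n)).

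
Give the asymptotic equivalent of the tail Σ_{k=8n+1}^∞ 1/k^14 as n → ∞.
Σ_{k>8n} 1/k^14 ~ 1/(13 · (8n)^13)

Compare to the integral: ∫_{8n}^∞ x^(−14) dx = [−x^(−13)/13]_{8n}^∞ = 1/((14−1)·(8n)^13). Euler-Maclaurin then gives
  Σ_{k>8n} 1/k^14 = ∫_{8n}^∞ dx/x^14 − 1/(2·(8n)^14) + O(1/(8n)^15).
(Equivalently this is ζ(14) − Σ_{k≤8n} 1/k^14.)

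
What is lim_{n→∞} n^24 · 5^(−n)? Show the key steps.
lim = 0

Exponentials with base > 1 dominate every fixed polynomial: for any fixed c, n^c / 5^n → 0 as n → ∞ (e.g. by the ratio test, or by writing 5^n = e^(n ln 5) and noting e^(n ln 5) / n^c → ∞). Hence n^24 · 5^(−n) = n^24 / 5^n → 0.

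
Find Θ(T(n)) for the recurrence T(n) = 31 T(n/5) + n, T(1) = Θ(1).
T(n) = Θ(n^(log_5 31))

Master theorem: compare f(n) = n to n^(log_5 31) where log_5 31 ≈ 2.134. Since 1 < log_5 31, we have f(n) = O(n^(log_5 31 − ε)) for some ε > 0 — Case 1. Hence T(n) = Θ(n^(log_5 31)).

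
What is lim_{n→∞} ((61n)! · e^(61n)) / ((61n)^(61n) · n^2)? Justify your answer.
lim = 0

Stirling: (61n)! ~ sqrt(2π·61n) · (61n/e)^(61n). Hence
  (61n)! · e^(61n) / (61n)^(61n) ~ sqrt(2π·61n).
Dividing by n^2: sqrt(2π·61n) / n^2 = sqrt(2π·61) · n^((1−4)/2), so the expression behaves like sqrt(2π·61) · n^((1−4)/2) → 0.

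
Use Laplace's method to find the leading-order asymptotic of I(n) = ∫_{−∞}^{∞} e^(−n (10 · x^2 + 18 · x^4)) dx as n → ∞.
I(n) ~ sqrt(π/(10n))

φ(x) = 10 · x^2 + 18 · x^4 has its unique global minimum at x* = 0 (since φ'(x) = 20x + 72x^3 = 0 only at x = 0 for real x with both coefficients positive, and φ → ∞ as |x| → ∞). At x* = 0, φ(0) = 0 and φ''(0) = 20. Laplace's method then gives
  I(n) ~ sqrt(2π / (n · φ''(0))) · e^(−n φ(0)) = sqrt(2π / (20n)) = sqrt(π/(10n)).
The 18 · x^4 term contributes only at subleading order (an O(1/n) relative correction).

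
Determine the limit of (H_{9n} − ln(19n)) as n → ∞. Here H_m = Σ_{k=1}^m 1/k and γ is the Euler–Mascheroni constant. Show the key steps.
lim = ln(9/19) + γ

By Euler-Maclaurin, H_m = ln m + γ + O(1/m). So
  H_{9n} − ln(19n) = ln(9n) + γ − ln(19n) + O(1/n)
                       = ln(9/19) + γ + O(1/n).
Hence the limit is ln(9/19) + γ.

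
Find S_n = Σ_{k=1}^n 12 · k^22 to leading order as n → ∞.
S_n ~ 12 · n^23 / 23

By integral comparison (Euler-Maclaurin), Σ_{k=1}^n 12 · k^22 = 12 · ∫_0^n x^22 dx + O(n^22) = 12 · n^23/23 + O(n^22). (Equivalently, Faulhaber's formula gives the same leading term.)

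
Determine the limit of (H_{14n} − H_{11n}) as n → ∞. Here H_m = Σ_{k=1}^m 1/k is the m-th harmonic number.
lim = ln(14/11)

Euler-Maclaurin gives H_m = ln m + γ + 1/(2m) + O(1/m^2). The γ and O(1/m) terms cancel in the difference:
  H_{14n} − H_{11n} = ln(14n) − ln(11n) + O(1/n) = ln(14/11) + O(1/n).
Hence the limit is ln(14/11).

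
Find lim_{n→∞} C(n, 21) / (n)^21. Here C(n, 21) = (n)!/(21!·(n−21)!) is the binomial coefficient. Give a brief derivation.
lim = 1/21! = 1/51090942171709440000

With N = n → ∞: C(N, 21) / N^21 = [N(N−1)…(N−20)] / (21! · N^21) = (1/21!) · 1 · (1 − 1/n) · … · (1 − 20/n). Each factor → 1 as N → ∞, so the limit is 1/21! = 1/51090942171709440000.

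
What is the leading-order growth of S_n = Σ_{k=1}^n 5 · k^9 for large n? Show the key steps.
S_n ~ n^10 / 2

By integral comparison (Euler-Maclaurin), Σ_{k=1}^n 5 · k^9 = 5 · ∫_0^n x^9 dx + O(n^9) = 5 · n^10/10 = n^10 / 2 + O(n^9). (Equivalently, Faulhaber's formula gives the same leading term.)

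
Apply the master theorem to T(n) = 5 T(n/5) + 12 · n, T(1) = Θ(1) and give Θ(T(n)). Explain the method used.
T(n) = Θ(n log n)

log_5 5 = 1, and f(n) = 12 · n = Θ(n^(log_5 5)). This is Case 2 of the master theorem: T(n) = Θ(f(n) · log n) = Θ(n log n).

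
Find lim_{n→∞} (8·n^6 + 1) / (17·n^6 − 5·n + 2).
lim = 8/17

For large n the leading n^6 terms dominate both numerator and denominator. Dividing top and bottom by n^6, every other term tends to 0, leaving 8/17.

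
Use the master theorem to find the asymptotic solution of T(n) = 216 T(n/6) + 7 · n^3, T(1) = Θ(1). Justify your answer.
T(n) = Θ(n^3 log n)

log_6 216 = 3, and f(n) = 7 · n^3 = Θ(n^(log_6 216)). This is Case 2 of the master theorem: T(n) = Θ(f(n) · log n) = Θ(n^3 log n).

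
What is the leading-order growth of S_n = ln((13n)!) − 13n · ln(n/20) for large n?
S_n ~ 13n · (ln 260 − 1) + O(ln n)

Stirling: ln((13n)!) = 13n ln(13n) − 13n + O(ln n).
  S_n = 13n ln(13n) − 13n − 13n ln(n/20) + O(ln n)
      = 13n ln(13n) − 13n ln n + 13n ln 20 − 13n + O(ln n)
      = 13n ln 13 + 13n ln 20 − 13n + O(ln n)
      = 13n (ln 260 − 1) + O(ln n).
Numerically ln(260) − 1 ≈ 4.5607.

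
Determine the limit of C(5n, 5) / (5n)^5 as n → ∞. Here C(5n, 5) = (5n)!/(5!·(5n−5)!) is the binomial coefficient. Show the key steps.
lim = 1/5! = 1/120

With N = 5n → ∞: C(N, 5) / N^5 = [N(N−1)…(N−4)] / (5! · N^5) = (1/5!) · 1 · (1 − 1/(5n)) · (1 − 2/(5n)) · (1 − 3/(5n)) · (1 − 4/(5n)). Each factor → 1 as N → ∞, so the limit is 1/5! = 1/120.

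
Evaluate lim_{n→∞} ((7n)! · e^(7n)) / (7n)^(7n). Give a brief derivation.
lim = ∞

Stirling: (7n)! ~ sqrt(2π·7n) · (7n/e)^(7n). Hence
  (7n)! · e^(7n) / (7n)^(7n) ~ sqrt(2π·7n) = sqrt(2π·7) · sqrt(n) → ∞.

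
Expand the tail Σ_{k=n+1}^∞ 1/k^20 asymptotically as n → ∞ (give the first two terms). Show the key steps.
Σ_{k>n} 1/k^20 = 1/(19 · n^19) − 1/(2 · n^20) + O(1/n^21)

Compare to the integral: ∫_{n}^∞ x^(−20) dx = [−x^(−19)/19]_{n}^∞ = 1/((20−1)·n^19). The Euler-Maclaurin correction adds −f(n)/2 = −1/(2·n^20). Euler-Maclaurin then gives
  Σ_{k>n} 1/k^20 = ∫_{n}^∞ dx/x^20 − 1/(2·n^20) + O(1/n^21).
(Equivalently this is ζ(20) − Σ_{k≤n} 1/k^20.)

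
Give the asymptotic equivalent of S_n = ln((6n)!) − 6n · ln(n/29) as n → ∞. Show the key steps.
S_n ~ 6n · (ln 174 − 1) + O(ln n)

Stirling: ln((6n)!) = 6n ln(6n) − 6n + O(ln n).
  S_n = 6n ln(6n) − 6n − 6n ln(n/29) + O(ln n)
      = 6n ln(6n) − 6n ln n + 6n ln 29 − 6n + O(ln n)
      = 6n ln 6 + 6n ln 29 − 6n + O(ln n)
      = 6n (ln 174 − 1) + O(ln n).
Numerically ln(174) − 1 ≈ 4.1591.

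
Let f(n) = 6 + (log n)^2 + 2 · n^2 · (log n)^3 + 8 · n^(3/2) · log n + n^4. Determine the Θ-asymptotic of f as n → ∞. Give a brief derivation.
f(n) ∈ Θ(n^4)

Compare the terms by growth order. For large n, n^a · (log n)^b dominates n^a' · (log n)^b' iff a > a', or (a = a' and b > b'). Ranking the 5 terms shows the dominant one is n^4. Hence f(n) ∈ Θ(n^4).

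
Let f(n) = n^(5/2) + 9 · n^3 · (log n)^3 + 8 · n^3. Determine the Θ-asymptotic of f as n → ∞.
f(n) ∈ Θ(n^3 · (log n)^3)

Compare the terms by growth order. For large n, n^a · (log n)^b dominates n^a' · (log n)^b' iff a > a', or (a = a' and b > b'). Ranking the 3 terms shows the dominant one is 9 · n^3 · (log n)^3. Hence f(n) ∈ Θ(n^3 · (log n)^3).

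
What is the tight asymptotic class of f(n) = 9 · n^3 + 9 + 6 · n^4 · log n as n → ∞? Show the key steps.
f(n) ∈ Θ(n^4 · log n)

Compare the terms by growth order. For large n, n^a · (log n)^b dominates n^a' · (log n)^b' iff a > a', or (a = a' and b > b'). Ranking the 3 terms shows the dominant one is 6 · n^4 · log n. Hence f(n) ∈ Θ(n^4 · log n).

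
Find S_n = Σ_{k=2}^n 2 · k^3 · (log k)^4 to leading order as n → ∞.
S_n ~ n^4 · (log n)^4 / 2

By integral comparison, S_n = ∫_1^n 2 · x^3 · (log x)^4 dx + O(n^3 · (log n)^4). For the integral, the leading term of ∫_1^n x^3 (log x)^4 dx is n^4/4 · (log n)^4 (by repeated integration by parts; each step lowers the log-exponent and produces a relatively O(1/log n) correction). Hence S_n ~ n^4 · (log n)^4 / 2.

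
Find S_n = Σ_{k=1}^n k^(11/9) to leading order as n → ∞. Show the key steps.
S_n ~ (9/20) · n^(20/9)

Integral comparison: Σ_{k=1}^n k^(11/9) = ∫_0^n x^(11/9) dx + O(n^(11/9)). The integral is n^(1 + 11/9) / (1 + 11/9) = n^((11+9)/9) / ((11+9)/9) = (9/20) · n^(20/9).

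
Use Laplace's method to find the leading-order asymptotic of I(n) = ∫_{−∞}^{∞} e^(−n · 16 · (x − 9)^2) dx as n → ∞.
I(n) = sqrt(π/(16n))

Here φ(x) = 16 · (x − 9)^2 has its unique minimum at x* = 9 with φ(x*) = 0 and φ''(x*) = 32. Laplace's method gives
  I(n) ~ e^(−n φ(x*)) · sqrt(2π / (n · φ''(x*))) = sqrt(2π / (32n)) = sqrt(π/(16n)).
This is exact: substituting u = (x − 9)·sqrt(16n) gives I(n) = (1/sqrt(16n)) ∫_{−∞}^{∞} e^(−u^2) du = sqrt(π/(16n)).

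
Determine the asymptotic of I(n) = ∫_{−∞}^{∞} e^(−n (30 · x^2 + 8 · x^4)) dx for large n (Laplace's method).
I(n) ~ sqrt(π/(30n))

φ(x) = 30 · x^2 + 8 · x^4 has its unique global minimum at x* = 0 (since φ'(x) = 60x + 32x^3 = 0 only at x = 0 for real x with both coefficients positive, and φ → ∞ as |x| → ∞). At x* = 0, φ(0) = 0 and φ''(0) = 60. Laplace's method then gives
  I(n) ~ sqrt(2π / (n · φ''(0))) · e^(−n φ(0)) = sqrt(2π / (60n)) = sqrt(π/(30n)).
The 8 · x^4 term contributes only at subleading order (an O(1/n) relative correction).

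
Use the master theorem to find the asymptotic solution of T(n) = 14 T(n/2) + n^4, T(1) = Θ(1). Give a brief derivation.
T(n) = Θ(n^4)

log_2 14 ≈ 3.807. f(n) = n^4 dominates n^(log_2 14) since 4 > 3.807, and the regularity condition a·f(n/b) = 14·(n/2)^4 = (14/16)·n^4 ≤ c·f(n) holds with c = 14/16 ≈ 0.875 < 1. So this is Case 3: T(n) = Θ(f(n)) = Θ(n^4).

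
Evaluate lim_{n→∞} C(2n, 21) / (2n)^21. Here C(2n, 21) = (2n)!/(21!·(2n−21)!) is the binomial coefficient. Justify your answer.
lim = 1/21! = 1/51090942171709440000

With N = 2n → ∞: C(N, 21) / N^21 = [N(N−1)…(N−20)] / (21! · N^21) = (1/21!) · 1 · (1 − 1/(2n)) · … · (1 − 20/(2n)). Each factor → 1 as N → ∞, so the limit is 1/21! = 1/51090942171709440000.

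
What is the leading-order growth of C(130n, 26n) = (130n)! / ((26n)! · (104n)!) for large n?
C(130n, 26n) ~ (3125/256)^(26n) · sqrt(5/(8π·26n))

Write N = 26n. Apply Stirling to each factorial:
  (5N)! ~ sqrt(2π·5N) · (5N/e)^(5N),
  N! ~ sqrt(2π N) · (N/e)^N,
  (4N)! ~ sqrt(2π·4N) · (4N/e)^(4N).
The exponential factors combine to (5N)^(5N) / (N^N · (4N)^(4N)) = 5^(5N)/4^(4N) = (5^5/4^4)^N = (3125/256)^N.
The square-root prefactors combine to sqrt(2π·5N) / (sqrt(2π N)·sqrt(2π·4N)) = sqrt(5 / (2π·4·N)) = sqrt(5/(8π·26n)).
Substituting N = 26n: C(130n, 26n) ~ (3125/256)^(26n) · sqrt(5/(8π·26n)).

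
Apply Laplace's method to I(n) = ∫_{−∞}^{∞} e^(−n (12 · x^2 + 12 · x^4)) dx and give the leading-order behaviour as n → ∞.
I(n) ~ sqrt(π/(12n))

φ(x) = 12 · x^2 + 12 · x^4 has its unique global minimum at x* = 0 (since φ'(x) = 24x + 48x^3 = 0 only at x = 0 for real x with both coefficients positive, and φ → ∞ as |x| → ∞). At x* = 0, φ(0) = 0 and φ''(0) = 24. Laplace's method then gives
  I(n) ~ sqrt(2π / (n · φ''(0))) · e^(−n φ(0)) = sqrt(2π / (24n)) = sqrt(π/(12n)).
The 12 · x^4 term contributes only at subleading order (an O(1/n) relative correction).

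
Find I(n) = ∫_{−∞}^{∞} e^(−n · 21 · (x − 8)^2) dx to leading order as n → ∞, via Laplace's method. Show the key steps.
I(n) = sqrt(π/(21n))

Here φ(x) = 21 · (x − 8)^2 has its unique minimum at x* = 8 with φ(x*) = 0 and φ''(x*) = 42. Laplace's method gives
  I(n) ~ e^(−n φ(x*)) · sqrt(2π / (n · φ''(x*))) = sqrt(2π / (42n)) = sqrt(π/(21n)).
This is exact: substituting u = (x − 8)·sqrt(21n) gives I(n) = (1/sqrt(21n)) ∫_{−∞}^{∞} e^(−u^2) du = sqrt(π/(21n)).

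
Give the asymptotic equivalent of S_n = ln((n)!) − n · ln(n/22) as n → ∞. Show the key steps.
S_n ~ n · (ln 22 − 1) + O(ln n)

Stirling: ln((n)!) = n ln(n) − n + O(ln n).
  S_n = n ln(n) − n − n ln(n/22) + O(ln n)
      = n ln(n) − n ln n + n ln 22 − n + O(ln n)
      = n ln 22 − n + O(ln n)
      = n (ln 22 − 1) + O(ln n).
Numerically ln(22) − 1 ≈ 2.0910.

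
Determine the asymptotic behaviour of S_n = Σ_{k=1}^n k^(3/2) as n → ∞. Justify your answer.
S_n ~ (2/5) · n^(5/2)

Integral comparison: Σ_{k=1}^n k^(3/2) = ∫_0^n x^(3/2) dx + O(n^(3/2)). The integral is n^(1 + 3/2) / (1 + 3/2) = n^((3+2)/2) / ((3+2)/2) = (2/5) · n^(5/2).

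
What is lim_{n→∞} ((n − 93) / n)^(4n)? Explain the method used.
lim = e^(−372)

Rewrite as (1 − 93/n)^(4n). By the standard limit (1 + x/n)^n → e^x, we have (1 − 93/n)^n → e^(−93), and raising to the 4th power gives e^(−372).
More precisely, ln[(1 − 93/n)^(4n)] = 4n · ln(1 − 93/n) = 4n · (-93/n + O(1/n^2)) = -372 + O(1/n) → -372.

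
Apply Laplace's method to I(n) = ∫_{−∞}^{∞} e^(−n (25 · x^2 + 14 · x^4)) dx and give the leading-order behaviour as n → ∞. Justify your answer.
I(n) ~ sqrt(π/(25n))

φ(x) = 25 · x^2 + 14 · x^4 has its unique global minimum at x* = 0 (since φ'(x) = 50x + 56x^3 = 0 only at x = 0 for real x with both coefficients positive, and φ → ∞ as |x| → ∞). At x* = 0, φ(0) = 0 and φ''(0) = 50. Laplace's method then gives
  I(n) ~ sqrt(2π / (n · φ''(0))) · e^(−n φ(0)) = sqrt(2π / (50n)) = sqrt(π/(25n)).
The 14 · x^4 term contributes only at subleading order (an O(1/n) relative correction).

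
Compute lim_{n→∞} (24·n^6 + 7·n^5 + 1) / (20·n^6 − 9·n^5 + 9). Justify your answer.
lim = 24/20 = 6/5

For large n the leading n^6 terms dominate both numerator and denominator. Dividing top and bottom by n^6, every other term tends to 0, leaving 24/20 = 6/5.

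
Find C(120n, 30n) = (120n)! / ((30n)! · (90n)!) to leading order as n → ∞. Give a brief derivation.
C(120n, 30n) ~ (256/27)^(30n) · sqrt(2/(3π·30n))

Write N = 30n. Apply Stirling to each factorial:
  (4N)! ~ sqrt(2π·4N) · (4N/e)^(4N),
  N! ~ sqrt(2π N) · (N/e)^N,
  (3N)! ~ sqrt(2π·3N) · (3N/e)^(3N).
The exponential factors combine to (4N)^(4N) / (N^N · (3N)^(3N)) = 4^(4N)/3^(3N) = (4^4/3^3)^N = (256/27)^N.
The square-root prefactors combine to sqrt(2π·4N) / (sqrt(2π N)·sqrt(2π·3N)) = sqrt(4 / (2π·3·N)) = sqrt(2/(3π·30n)).
Substituting N = 30n: C(120n, 30n) ~ (256/27)^(30n) · sqrt(2/(3π·30n)).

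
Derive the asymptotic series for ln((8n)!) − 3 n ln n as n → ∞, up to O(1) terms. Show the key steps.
ln((8n)!) − 3 n ln n = 5 n ln n + 8(ln 8 − 1) n + (1/2) ln(2π·8n) + O(1/n)

Stirling: ln((8n)!) = 8n ln(8n) − 8n + (1/2) ln(2π·8n) + O(1/n).
Expand 8n ln(8n) = 8n (ln n + ln 8) = 8n ln n + 8n ln 8.
Subtract 3n ln n: leading term is (8 − 3) n ln n = 5 n ln n. The next term is 8n ln 8 − 8n = 8(ln 8 − 1) n. Then the (1/2) ln(2π·8n) correction.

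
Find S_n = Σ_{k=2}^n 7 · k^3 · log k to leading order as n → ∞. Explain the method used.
S_n ~ 7 · n^4 log n / 4 − 7 · n^4 / 16

By integral comparison, S_n = ∫_1^n 7 · x^3 · log x dx + O(n^3 · log n). For the integral, ∫ x^3 log x dx = n^4 log n / 4 − n^4/16 (integration by parts). Hence S_n ~ 7 · n^4 log n / 4 − 7 · n^4 / 16.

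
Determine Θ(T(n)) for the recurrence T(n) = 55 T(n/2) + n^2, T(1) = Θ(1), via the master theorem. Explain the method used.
T(n) = Θ(n^(log_2 55))

Master theorem: compare f(n) = n^2 to n^(log_2 55) where log_2 55 ≈ 5.781. Since 2 < log_2 55, we have f(n) = O(n^(log_2 55 − ε)) for some ε > 0 — Case 1. Hence T(n) = Θ(n^(log_2 55)).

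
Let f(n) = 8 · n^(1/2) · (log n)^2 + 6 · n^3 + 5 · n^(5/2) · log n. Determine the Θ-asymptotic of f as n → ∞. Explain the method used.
f(n) ∈ Θ(n^3)

Compare the terms by growth order. For large n, n^a · (log n)^b dominates n^a' · (log n)^b' iff a > a', or (a = a' and b > b'). Ranking the 3 terms shows the dominant one is 6 · n^3. Hence f(n) ∈ Θ(n^3).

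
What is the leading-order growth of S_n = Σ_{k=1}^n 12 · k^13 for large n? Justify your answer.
S_n ~ 6 · n^14 / 7

By integral comparison (Euler-Maclaurin), Σ_{k=1}^n 12 · k^13 = 12 · ∫_0^n x^13 dx + O(n^13) = 12 · n^14/14 = 6 · n^14 / 7 + O(n^13). (Equivalently, Faulhaber's formula gives the same leading term.)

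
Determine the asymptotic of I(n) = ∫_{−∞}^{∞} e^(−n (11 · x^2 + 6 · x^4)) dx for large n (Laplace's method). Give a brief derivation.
I(n) ~ sqrt(π/(11n))

φ(x) = 11 · x^2 + 6 · x^4 has its unique global minimum at x* = 0 (since φ'(x) = 22x + 24x^3 = 0 only at x = 0 for real x with both coefficients positive, and φ → ∞ as |x| → ∞). At x* = 0, φ(0) = 0 and φ''(0) = 22. Laplace's method then gives
  I(n) ~ sqrt(2π / (n · φ''(0))) · e^(−n φ(0)) = sqrt(2π / (22n)) = sqrt(π/(11n)).
The 6 · x^4 term contributes only at subleading order (an O(1/n) relative correction).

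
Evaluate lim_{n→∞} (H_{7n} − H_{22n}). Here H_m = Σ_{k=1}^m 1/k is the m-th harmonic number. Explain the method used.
lim = ln(7/22)

Euler-Maclaurin gives H_m = ln m + γ + 1/(2m) + O(1/m^2). The γ and O(1/m) terms cancel in the difference:
  H_{7n} − H_{22n} = ln(7n) − ln(22n) + O(1/n) = ln(7/22) + O(1/n).
Hence the limit is ln(7/22).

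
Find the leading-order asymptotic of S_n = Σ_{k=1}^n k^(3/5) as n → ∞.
S_n ~ (5/8) · n^(8/5)

Integral comparison: Σ_{k=1}^n k^(3/5) = ∫_0^n x^(3/5) dx + O(n^(3/5)). The integral is n^(1 + 3/5) / (1 + 3/5) = n^((3+5)/5) / ((3+5)/5) = (5/8) · n^(8/5).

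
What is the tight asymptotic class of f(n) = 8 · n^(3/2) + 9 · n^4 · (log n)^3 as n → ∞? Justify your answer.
f(n) ∈ Θ(n^4 · (log n)^3)

Compare the terms by growth order. For large n, n^a · (log n)^b dominates n^a' · (log n)^b' iff a > a', or (a = a' and b > b'). Ranking the 2 terms shows the dominant one is 9 · n^4 · (log n)^3. Hence f(n) ∈ Θ(n^4 · (log n)^3).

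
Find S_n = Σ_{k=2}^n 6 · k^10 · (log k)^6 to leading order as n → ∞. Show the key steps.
S_n ~ 6 · n^11 · (log n)^6 / 11

By integral comparison, S_n = ∫_1^n 6 · x^10 · (log x)^6 dx + O(n^10 · (log n)^6). For the integral, the leading term of ∫_1^n x^10 (log x)^6 dx is n^11/11 · (log n)^6 (by repeated integration by parts; each step lowers the log-exponent and produces a relatively O(1/log n) correction). Hence S_n ~ 6 · n^11 · (log n)^6 / 11.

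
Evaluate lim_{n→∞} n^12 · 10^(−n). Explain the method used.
lim = 0

Exponentials with base > 1 dominate every fixed polynomial: for any fixed c, n^c / 10^n → 0 as n → ∞ (e.g. by the ratio test, or by writing 10^n = e^(n ln 10) and noting e^(n ln 10) / n^c → ∞). Hence n^12 · 10^(−n) = n^12 / 10^n → 0.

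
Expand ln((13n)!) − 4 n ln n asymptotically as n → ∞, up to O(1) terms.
ln((13n)!) − 4 n ln n = 9 n ln n + 13(ln 13 − 1) n + (1/2) ln(2π·13n) + O(1/n)

Stirling: ln((13n)!) = 13n ln(13n) − 13n + (1/2) ln(2π·13n) + O(1/n).
Expand 13n ln(13n) = 13n (ln n + ln 13) = 13n ln n + 13n ln 13.
Subtract 4n ln n: leading term is (13 − 4) n ln n = 9 n ln n. The next term is 13n ln 13 − 13n = 13(ln 13 − 1) n. Then the (1/2) ln(2π·13n) correction.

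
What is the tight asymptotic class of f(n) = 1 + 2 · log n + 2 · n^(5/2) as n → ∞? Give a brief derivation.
f(n) ∈ Θ(n^(5/2))

Compare the terms by growth order. For large n, n^a · (log n)^b dominates n^a' · (log n)^b' iff a > a', or (a = a' and b > b'). Ranking the 3 terms shows the dominant one is 2 · n^(5/2). Hence f(n) ∈ Θ(n^(5/2)).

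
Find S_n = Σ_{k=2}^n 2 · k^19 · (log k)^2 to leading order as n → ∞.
S_n ~ n^20 · (log n)^2 / 10

By integral comparison, S_n = ∫_1^n 2 · x^19 · (log x)^2 dx + O(n^19 · (log n)^2). For the integral, the leading term of ∫_1^n x^19 (log x)^2 dx is n^20/20 · (log n)^2 (by repeated integration by parts; each step lowers the log-exponent and produces a relatively O(1/log n) correction). Hence S_n ~ n^20 · (log n)^2 / 10.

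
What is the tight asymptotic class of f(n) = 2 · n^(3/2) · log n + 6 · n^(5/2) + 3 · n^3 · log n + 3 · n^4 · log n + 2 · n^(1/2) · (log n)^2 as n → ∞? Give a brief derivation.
f(n) ∈ Θ(n^4 · log n)

Compare the terms by growth order. For large n, n^a · (log n)^b dominates n^a' · (log n)^b' iff a > a', or (a = a' and b > b'). Ranking the 5 terms shows the dominant one is 3 · n^4 · log n. Hence f(n) ∈ Θ(n^4 · log n).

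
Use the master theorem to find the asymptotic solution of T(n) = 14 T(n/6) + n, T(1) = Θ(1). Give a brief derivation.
T(n) = Θ(n^(log_6 14))

Master theorem: compare f(n) = n to n^(log_6 14) where log_6 14 ≈ 1.473. Since 1 < log_6 14, we have f(n) = O(n^(log_6 14 − ε)) for some ε > 0 — Case 1. Hence T(n) = Θ(n^(log_6 14)).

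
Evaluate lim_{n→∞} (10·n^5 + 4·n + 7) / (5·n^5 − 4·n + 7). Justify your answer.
lim = 10/5 = 2

For large n the leading n^5 terms dominate both numerator and denominator. Dividing top and bottom by n^5, every other term tends to 0, leaving 10/5 = 2.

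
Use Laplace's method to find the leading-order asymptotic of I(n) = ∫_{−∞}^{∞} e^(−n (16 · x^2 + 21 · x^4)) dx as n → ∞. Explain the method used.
I(n) ~ sqrt(π/(16n))

φ(x) = 16 · x^2 + 21 · x^4 has its unique global minimum at x* = 0 (since φ'(x) = 32x + 84x^3 = 0 only at x = 0 for real x with both coefficients positive, and φ → ∞ as |x| → ∞). At x* = 0, φ(0) = 0 and φ''(0) = 32. Laplace's method then gives
  I(n) ~ sqrt(2π / (n · φ''(0))) · e^(−n φ(0)) = sqrt(2π / (32n)) = sqrt(π/(16n)).
The 21 · x^4 term contributes only at subleading order (an O(1/n) relative correction).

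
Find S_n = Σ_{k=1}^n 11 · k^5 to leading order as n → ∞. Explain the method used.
S_n ~ 11 · n^6 / 6

By integral comparison (Euler-Maclaurin), Σ_{k=1}^n 11 · k^5 = 11 · ∫_0^n x^5 dx + O(n^5) = 11 · n^6/6 + O(n^5). (Equivalently, Faulhaber's formula gives the same leading term.)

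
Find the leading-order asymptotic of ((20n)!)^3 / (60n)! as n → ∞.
((20n)!)^3/(60n)! ~ ((2π·20n)^(2/2) / sqrt(3)) · 3^(−3·20n)  →  0

Write N = 20n. Stirling: N! ~ sqrt(2π N)(N/e)^N and (3N)! ~ sqrt(2π·3N)·(3N/e)^(3N).
  (N!)^3/(3N)! ~ (2π N)^(3/2) (N/e)^(3N) / [sqrt(2π·3N) (3N/e)^(3N)]
     = (2π N)^(3/2) / sqrt(2π·3N) · (N/(3N))^(3N)
     = (2π N)^((3−1)/2) / sqrt(3) · 3^(−3N).
Since 3^3 > 1, the factor 3^(−3N) decays exponentially, so the ratio → 0. Substituting N = 20n gives the stated form.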